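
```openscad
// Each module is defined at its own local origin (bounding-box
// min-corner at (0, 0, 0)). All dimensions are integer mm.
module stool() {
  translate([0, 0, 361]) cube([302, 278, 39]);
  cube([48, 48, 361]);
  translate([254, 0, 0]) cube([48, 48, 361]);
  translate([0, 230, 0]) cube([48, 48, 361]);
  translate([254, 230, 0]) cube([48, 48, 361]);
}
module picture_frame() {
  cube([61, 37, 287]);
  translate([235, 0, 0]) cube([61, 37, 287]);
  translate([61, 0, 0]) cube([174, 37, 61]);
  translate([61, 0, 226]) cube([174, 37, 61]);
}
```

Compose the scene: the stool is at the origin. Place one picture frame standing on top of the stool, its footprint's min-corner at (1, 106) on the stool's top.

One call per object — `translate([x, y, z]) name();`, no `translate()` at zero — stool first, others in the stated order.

stool();
translate([1, 106, 400]) picture_frame();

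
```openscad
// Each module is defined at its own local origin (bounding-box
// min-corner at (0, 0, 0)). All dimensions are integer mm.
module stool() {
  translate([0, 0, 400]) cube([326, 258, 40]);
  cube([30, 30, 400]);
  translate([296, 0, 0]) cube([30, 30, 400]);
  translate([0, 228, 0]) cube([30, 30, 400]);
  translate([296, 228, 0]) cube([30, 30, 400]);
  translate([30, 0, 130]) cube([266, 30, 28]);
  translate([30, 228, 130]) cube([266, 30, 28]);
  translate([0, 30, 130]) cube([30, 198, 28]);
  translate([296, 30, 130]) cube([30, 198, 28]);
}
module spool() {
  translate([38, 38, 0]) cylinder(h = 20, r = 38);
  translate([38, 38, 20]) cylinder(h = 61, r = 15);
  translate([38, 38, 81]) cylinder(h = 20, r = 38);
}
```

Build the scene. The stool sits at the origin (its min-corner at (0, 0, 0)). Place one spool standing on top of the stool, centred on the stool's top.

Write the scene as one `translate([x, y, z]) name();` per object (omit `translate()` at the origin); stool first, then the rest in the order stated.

stool();
translate([125, 91, 440]) spool();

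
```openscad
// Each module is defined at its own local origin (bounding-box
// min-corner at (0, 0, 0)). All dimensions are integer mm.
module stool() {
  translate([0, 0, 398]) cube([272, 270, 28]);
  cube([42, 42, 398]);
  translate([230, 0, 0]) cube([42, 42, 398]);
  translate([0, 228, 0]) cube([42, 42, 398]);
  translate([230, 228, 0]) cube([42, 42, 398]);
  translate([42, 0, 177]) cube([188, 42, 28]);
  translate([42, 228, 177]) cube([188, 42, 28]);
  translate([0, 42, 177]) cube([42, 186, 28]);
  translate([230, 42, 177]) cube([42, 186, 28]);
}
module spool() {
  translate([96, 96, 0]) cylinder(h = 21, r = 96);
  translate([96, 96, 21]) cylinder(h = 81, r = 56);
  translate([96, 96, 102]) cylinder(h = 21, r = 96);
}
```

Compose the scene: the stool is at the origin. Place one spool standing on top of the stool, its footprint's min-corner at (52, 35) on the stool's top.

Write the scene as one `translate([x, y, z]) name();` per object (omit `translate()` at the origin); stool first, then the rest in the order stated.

stool();
translate([52, 35, 426]) spool();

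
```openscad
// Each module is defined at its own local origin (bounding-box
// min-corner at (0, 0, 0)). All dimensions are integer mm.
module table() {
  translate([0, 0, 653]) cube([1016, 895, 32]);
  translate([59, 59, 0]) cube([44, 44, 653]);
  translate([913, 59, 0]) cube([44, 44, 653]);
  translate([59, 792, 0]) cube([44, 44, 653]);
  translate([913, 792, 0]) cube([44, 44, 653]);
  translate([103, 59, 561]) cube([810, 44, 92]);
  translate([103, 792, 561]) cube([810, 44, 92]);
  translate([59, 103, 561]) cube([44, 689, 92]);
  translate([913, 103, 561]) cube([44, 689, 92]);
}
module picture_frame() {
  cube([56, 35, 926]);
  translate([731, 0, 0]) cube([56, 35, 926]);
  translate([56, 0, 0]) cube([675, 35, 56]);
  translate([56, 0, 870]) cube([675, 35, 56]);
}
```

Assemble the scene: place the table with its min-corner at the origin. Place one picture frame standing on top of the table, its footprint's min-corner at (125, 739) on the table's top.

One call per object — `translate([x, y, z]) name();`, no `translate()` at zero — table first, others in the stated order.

table();
translate([125, 739, 685]) picture_frame();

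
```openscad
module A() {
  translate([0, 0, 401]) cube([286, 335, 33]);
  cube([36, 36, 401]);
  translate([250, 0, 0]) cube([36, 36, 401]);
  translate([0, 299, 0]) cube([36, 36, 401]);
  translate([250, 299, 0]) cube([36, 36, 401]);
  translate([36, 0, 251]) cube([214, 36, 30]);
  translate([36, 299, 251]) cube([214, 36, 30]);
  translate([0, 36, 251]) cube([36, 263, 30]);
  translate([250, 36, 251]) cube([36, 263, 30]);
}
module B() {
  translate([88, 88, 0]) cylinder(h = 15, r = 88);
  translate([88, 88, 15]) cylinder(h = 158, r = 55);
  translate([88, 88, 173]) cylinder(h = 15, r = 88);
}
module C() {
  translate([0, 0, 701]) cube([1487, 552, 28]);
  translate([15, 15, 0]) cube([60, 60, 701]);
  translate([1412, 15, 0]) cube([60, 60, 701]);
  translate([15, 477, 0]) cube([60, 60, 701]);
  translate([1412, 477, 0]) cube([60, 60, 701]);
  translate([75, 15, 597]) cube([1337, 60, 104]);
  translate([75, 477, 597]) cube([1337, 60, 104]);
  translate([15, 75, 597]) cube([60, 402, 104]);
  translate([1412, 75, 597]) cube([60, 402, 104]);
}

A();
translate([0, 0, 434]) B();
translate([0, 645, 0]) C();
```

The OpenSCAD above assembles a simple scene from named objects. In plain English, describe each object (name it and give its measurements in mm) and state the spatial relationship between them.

A is a four-legged stool. The seat is 286×335 mm, 33 mm thick, top at z = 434 mm. It stands on four square legs, each 36×36 mm in cross-section, from z = 0 to the seat underside, each flush with a corner of the seat. Four stretchers, 36 mm wide and 30 mm tall, connect adjacent legs with their undersides at z = 251 mm, each running between the inner faces of the legs it joins and aligned with the legs' outer faces on the other axis.

B is a spool: two coaxial disc flanges of radius 88 mm and thickness 15 mm, joined by a core cylinder of radius 55 mm and height 158 mm. The lower flange rests on z = 0 and the three cylinders share a vertical axis.

C is a table: top 1487 mm (x) × 552 mm (y), 28 mm thick, upper face at z = 729 mm, on four 60×60 mm square legs, each inset 15 mm from the nearest pair of top edges, running from z = 0 to the bottom of the top. Four apron rails, 60 mm thick and 104 mm tall, run between adjacent legs with their top edges flush with the underside of the top and their outer faces flush with the legs' outer faces.

The spool is on top of the stool. The table is on the floor beside the stool on its +y side.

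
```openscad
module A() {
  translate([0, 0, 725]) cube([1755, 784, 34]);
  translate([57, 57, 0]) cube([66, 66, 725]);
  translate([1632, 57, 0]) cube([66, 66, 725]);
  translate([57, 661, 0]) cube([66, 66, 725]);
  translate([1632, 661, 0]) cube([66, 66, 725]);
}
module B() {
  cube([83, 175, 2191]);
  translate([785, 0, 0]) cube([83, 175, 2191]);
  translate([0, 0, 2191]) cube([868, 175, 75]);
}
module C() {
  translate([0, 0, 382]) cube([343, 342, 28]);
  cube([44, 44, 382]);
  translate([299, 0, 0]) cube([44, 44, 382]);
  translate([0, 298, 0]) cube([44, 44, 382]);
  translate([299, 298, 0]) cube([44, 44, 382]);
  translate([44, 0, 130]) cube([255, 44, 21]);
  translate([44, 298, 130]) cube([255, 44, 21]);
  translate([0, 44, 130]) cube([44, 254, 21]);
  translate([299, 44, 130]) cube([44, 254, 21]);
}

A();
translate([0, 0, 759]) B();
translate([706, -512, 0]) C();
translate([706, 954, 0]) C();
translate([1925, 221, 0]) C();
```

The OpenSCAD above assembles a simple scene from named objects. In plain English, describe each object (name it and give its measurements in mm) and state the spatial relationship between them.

A is a table with a 1755×784 mm rectangular top, 34 mm thick, top surface at z = 759 mm, supported by four 66×66 mm square legs, each inset 57 mm from the nearest pair of top edges, running from the floor.

B is a rectangular door frame: two vertical jambs of 83×175 mm section, 2191 mm tall, with a clear opening 702 mm wide between their inner faces. A header 75 mm tall and 175 mm deep lies on top of the jambs and spans the full outside width.

C is a four-legged stool. The seat is a 343×342×28 mm slab whose top surface is at z = 410 mm; four square legs, each 44×44 mm in cross-section, run from the floor (z = 0) to the underside of the seat, each flush with a corner of the seat. Four stretchers, 44 mm wide and 21 mm tall, connect adjacent legs with their undersides at z = 130 mm, each running between the inner faces of the legs it joins and aligned with the legs' outer faces on the other axis.

The door frame is on top of the table. Three stools sit around the table at the −y, +y, +x sides.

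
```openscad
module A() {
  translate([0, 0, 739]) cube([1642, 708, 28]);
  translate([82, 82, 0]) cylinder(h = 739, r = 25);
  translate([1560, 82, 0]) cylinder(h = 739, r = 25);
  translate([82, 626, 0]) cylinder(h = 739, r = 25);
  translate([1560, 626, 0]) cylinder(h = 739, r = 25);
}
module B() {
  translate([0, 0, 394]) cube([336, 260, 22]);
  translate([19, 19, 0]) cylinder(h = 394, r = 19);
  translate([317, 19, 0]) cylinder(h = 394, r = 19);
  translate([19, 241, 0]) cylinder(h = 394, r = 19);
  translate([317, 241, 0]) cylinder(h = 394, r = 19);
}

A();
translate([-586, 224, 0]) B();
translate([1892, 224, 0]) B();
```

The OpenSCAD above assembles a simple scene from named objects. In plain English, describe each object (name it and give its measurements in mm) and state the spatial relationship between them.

A is a table with a 1642×708 mm rectangular top, 28 mm thick, top surface at z = 767 mm, supported by four round legs of 50 mm diameter, each leg's bounding box inset 57 mm from the nearest pair of top edges, running from the floor.

B is a four-legged stool. The seat is 336×260 mm, 22 mm thick, top at z = 416 mm. It stands on four round legs, each 38 mm in diameter, from z = 0 to the seat underside, each leg's axis is inset half a diameter from the nearest pair of seat edges (so the leg's bounding box is flush with the corner).

Two stools sit around the table at the −x, +x sides.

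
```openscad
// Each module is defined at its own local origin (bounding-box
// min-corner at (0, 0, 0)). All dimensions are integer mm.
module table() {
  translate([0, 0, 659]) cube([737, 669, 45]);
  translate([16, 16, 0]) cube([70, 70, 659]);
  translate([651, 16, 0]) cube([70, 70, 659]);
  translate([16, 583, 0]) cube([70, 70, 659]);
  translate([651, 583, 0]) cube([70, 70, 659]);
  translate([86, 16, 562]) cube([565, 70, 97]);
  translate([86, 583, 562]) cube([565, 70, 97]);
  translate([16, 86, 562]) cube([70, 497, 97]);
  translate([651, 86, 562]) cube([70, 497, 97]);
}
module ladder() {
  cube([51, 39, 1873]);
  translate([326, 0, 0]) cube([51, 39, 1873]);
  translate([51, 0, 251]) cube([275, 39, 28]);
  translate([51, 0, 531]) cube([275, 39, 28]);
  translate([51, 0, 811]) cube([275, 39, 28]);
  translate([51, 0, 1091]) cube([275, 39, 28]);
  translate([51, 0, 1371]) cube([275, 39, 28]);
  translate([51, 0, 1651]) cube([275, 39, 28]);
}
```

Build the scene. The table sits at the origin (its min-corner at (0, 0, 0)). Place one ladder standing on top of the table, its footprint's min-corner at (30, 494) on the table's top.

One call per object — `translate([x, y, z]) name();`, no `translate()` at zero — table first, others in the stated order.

table();
translate([30, 494, 704]) ladder();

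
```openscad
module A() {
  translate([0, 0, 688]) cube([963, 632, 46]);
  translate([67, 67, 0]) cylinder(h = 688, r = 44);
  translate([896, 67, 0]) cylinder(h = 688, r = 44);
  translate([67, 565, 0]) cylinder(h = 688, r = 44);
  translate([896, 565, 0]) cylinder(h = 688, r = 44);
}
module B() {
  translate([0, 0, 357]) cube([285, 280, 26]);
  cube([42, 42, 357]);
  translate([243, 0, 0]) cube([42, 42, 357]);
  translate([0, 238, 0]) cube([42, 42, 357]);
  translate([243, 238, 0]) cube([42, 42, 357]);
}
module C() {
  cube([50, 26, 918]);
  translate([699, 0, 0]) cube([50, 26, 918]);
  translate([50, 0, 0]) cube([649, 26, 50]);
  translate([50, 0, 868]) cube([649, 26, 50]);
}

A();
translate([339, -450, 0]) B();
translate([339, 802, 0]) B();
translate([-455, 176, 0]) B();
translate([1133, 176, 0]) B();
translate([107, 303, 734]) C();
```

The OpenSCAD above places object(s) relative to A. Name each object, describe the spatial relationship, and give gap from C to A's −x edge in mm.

The picture frame's min-x is at 107; the table's min-x is 0; gap = 107 mm.

A is a table. B is a stool. C is a picture frame. Four stools sit around the table at the −y, +y, −x, +x sides. The picture frame is on top of the table, centred. The gap from the picture frame to the table's −x edge is 107 mm.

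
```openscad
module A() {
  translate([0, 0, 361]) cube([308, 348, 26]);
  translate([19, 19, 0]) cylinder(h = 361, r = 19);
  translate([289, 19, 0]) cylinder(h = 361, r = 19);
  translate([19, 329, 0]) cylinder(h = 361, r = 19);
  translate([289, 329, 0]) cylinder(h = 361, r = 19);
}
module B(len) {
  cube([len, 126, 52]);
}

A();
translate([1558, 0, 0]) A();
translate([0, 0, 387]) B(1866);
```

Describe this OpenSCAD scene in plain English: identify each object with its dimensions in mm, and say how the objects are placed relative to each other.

A is a simple wooden stool: a rectangular seat 308 mm (x) by 348 mm (y), 26 mm thick, top face at z = 387 mm, on four round legs, each 38 mm in diameter. The legs rest on z = 0, each leg's axis is inset half a diameter from the nearest pair of seat edges (so the leg's bounding box is flush with the corner).

B is a rectangular beam 1866 mm long (x), 126 mm deep (y), 52 mm thick (z).

The beam spans the tops of two stools placed 1250 mm apart, resting at z = 387 mm.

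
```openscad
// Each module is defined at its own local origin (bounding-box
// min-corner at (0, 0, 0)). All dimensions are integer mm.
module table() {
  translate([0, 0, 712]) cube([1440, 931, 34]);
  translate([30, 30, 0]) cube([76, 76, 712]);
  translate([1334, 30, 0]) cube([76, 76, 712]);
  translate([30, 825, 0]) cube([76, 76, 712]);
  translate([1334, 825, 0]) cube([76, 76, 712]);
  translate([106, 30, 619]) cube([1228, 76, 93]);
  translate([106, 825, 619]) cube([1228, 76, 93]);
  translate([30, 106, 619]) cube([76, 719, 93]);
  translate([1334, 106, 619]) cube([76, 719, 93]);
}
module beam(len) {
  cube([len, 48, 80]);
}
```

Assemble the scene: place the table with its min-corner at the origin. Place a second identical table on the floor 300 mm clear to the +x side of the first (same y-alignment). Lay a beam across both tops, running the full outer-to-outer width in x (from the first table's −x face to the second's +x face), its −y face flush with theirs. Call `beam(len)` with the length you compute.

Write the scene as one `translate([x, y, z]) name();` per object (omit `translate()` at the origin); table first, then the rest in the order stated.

table();
translate([1740, 0, 0]) table();
translate([0, 0, 746]) beam(3180);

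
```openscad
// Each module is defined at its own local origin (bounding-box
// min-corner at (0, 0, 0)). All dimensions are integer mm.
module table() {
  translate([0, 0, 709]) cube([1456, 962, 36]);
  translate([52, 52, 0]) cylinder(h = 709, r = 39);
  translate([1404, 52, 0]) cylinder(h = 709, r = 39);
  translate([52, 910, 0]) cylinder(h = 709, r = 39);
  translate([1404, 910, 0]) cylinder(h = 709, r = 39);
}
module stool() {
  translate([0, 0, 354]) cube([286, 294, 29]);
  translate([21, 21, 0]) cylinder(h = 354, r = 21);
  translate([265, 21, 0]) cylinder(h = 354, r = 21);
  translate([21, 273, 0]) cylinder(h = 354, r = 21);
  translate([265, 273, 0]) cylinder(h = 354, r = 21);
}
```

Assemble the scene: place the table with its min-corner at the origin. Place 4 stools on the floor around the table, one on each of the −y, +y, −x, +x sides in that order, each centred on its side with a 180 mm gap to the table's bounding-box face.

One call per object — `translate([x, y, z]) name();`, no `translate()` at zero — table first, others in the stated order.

table();
translate([585, -474, 0]) stool();
translate([585, 1142, 0]) stool();
translate([-466, 334, 0]) stool();
translate([1636, 334, 0]) stool();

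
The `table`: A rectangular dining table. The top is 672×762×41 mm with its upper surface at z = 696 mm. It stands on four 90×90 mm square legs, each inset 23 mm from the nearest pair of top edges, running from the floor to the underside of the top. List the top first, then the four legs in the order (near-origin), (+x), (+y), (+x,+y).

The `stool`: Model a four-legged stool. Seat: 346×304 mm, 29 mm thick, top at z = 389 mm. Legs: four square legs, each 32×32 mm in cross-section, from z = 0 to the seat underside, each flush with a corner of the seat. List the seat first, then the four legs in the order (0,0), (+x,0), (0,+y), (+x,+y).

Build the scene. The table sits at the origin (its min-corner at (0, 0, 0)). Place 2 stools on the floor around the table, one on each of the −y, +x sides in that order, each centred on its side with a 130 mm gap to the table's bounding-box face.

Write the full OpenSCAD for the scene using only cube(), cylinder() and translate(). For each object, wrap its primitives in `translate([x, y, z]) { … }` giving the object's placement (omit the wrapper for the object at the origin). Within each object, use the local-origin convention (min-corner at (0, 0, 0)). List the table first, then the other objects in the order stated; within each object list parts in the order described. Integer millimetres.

translate([0, 0, 655]) cube([672, 762, 41]);
translate([23, 23, 0]) cube([90, 90, 655]);
translate([559, 23, 0]) cube([90, 90, 655]);
translate([23, 649, 0]) cube([90, 90, 655]);
translate([559, 649, 0]) cube([90, 90, 655]);
translate([163, -434, 0]) {
  translate([0, 0, 360]) cube([346, 304, 29]);
  cube([32, 32, 360]);
  translate([314, 0, 0]) cube([32, 32, 360]);
  translate([0, 272, 0]) cube([32, 32, 360]);
  translate([314, 272, 0]) cube([32, 32, 360]);
}
translate([802, 229, 0]) {
  translate([0, 0, 360]) cube([346, 304, 29]);
  cube([32, 32, 360]);
  translate([314, 0, 0]) cube([32, 32, 360]);
  translate([0, 272, 0]) cube([32, 32, 360]);
  translate([314, 272, 0]) cube([32, 32, 360]);
}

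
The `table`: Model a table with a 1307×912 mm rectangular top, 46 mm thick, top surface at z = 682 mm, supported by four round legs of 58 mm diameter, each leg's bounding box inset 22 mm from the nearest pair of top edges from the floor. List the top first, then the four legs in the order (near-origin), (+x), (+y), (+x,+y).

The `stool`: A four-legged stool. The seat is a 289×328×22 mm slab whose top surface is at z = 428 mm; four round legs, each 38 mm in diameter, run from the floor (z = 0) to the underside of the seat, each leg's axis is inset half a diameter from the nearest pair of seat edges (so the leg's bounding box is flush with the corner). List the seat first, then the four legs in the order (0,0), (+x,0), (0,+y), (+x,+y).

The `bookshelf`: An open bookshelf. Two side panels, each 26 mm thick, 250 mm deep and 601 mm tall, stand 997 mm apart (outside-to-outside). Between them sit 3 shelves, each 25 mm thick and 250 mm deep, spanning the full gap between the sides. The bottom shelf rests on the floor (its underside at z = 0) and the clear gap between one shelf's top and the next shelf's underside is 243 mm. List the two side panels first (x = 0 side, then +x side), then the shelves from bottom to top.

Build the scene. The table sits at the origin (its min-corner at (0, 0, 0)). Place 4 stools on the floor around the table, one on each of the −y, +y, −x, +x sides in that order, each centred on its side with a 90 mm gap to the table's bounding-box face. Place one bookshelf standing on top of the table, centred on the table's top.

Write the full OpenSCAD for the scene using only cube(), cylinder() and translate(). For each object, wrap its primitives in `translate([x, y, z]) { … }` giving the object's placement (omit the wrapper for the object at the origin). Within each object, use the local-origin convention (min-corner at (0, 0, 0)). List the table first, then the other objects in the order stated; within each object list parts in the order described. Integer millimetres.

translate([0, 0, 636]) cube([1307, 912, 46]);
translate([51, 51, 0]) cylinder(h = 636, r = 29);
translate([1256, 51, 0]) cylinder(h = 636, r = 29);
translate([51, 861, 0]) cylinder(h = 636, r = 29);
translate([1256, 861, 0]) cylinder(h = 636, r = 29);
translate([509, -418, 0]) {
  translate([0, 0, 406]) cube([289, 328, 22]);
  translate([19, 19, 0]) cylinder(h = 406, r = 19);
  translate([270, 19, 0]) cylinder(h = 406, r = 19);
  translate([19, 309, 0]) cylinder(h = 406, r = 19);
  translate([270, 309, 0]) cylinder(h = 406, r = 19);
}
translate([509, 1002, 0]) {
  translate([0, 0, 406]) cube([289, 328, 22]);
  translate([19, 19, 0]) cylinder(h = 406, r = 19);
  translate([270, 19, 0]) cylinder(h = 406, r = 19);
  translate([19, 309, 0]) cylinder(h = 406, r = 19);
  translate([270, 309, 0]) cylinder(h = 406, r = 19);
}
translate([-379, 292, 0]) {
  translate([0, 0, 406]) cube([289, 328, 22]);
  translate([19, 19, 0]) cylinder(h = 406, r = 19);
  translate([270, 19, 0]) cylinder(h = 406, r = 19);
  translate([19, 309, 0]) cylinder(h = 406, r = 19);
  translate([270, 309, 0]) cylinder(h = 406, r = 19);
}
translate([1397, 292, 0]) {
  translate([0, 0, 406]) cube([289, 328, 22]);
  translate([19, 19, 0]) cylinder(h = 406, r = 19);
  translate([270, 19, 0]) cylinder(h = 406, r = 19);
  translate([19, 309, 0]) cylinder(h = 406, r = 19);
  translate([270, 309, 0]) cylinder(h = 406, r = 19);
}
translate([155, 331, 682]) {
  cube([26, 250, 601]);
  translate([971, 0, 0]) cube([26, 250, 601]);
  translate([26, 0, 0]) cube([945, 250, 25]);
  translate([26, 0, 268]) cube([945, 250, 25]);
  translate([26, 0, 536]) cube([945, 250, 25]);
}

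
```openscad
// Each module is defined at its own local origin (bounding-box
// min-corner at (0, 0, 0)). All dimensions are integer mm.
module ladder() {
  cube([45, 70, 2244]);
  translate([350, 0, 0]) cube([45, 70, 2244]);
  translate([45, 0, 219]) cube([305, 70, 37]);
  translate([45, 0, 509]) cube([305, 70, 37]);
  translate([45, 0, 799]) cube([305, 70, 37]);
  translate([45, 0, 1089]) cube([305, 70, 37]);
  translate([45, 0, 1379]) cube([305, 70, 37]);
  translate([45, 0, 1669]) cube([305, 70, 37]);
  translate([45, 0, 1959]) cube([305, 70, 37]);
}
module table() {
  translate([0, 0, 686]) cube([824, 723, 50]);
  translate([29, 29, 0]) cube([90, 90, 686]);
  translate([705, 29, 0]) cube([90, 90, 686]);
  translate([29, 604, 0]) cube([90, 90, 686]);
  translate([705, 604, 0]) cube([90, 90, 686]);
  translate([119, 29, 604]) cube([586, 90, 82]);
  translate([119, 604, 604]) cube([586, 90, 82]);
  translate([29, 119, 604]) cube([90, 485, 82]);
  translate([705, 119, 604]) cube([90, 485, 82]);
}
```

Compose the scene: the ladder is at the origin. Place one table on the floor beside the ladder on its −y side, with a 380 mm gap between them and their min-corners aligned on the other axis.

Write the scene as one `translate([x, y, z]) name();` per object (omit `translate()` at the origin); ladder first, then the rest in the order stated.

ladder();
translate([0, -1103, 0]) table();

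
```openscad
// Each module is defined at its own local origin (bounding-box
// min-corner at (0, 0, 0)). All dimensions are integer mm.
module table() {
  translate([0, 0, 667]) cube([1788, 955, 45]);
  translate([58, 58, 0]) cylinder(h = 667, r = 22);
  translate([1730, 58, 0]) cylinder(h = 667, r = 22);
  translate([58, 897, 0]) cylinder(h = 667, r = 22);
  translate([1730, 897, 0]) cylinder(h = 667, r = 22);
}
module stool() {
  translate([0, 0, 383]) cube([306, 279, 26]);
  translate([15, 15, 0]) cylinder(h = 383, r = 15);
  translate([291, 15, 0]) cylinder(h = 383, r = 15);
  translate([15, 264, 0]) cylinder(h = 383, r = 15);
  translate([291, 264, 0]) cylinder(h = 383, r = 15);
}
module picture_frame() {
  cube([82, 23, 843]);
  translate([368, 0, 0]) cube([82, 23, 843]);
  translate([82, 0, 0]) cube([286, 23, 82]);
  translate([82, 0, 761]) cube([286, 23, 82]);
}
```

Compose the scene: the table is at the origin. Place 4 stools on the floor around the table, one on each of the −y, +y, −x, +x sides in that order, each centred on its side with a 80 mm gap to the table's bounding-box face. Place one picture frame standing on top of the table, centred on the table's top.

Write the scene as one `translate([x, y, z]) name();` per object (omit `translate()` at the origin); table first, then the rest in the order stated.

table();
translate([741, -359, 0]) stool();
translate([741, 1035, 0]) stool();
translate([-386, 338, 0]) stool();
translate([1868, 338, 0]) stool();
translate([669, 466, 712]) picture_frame();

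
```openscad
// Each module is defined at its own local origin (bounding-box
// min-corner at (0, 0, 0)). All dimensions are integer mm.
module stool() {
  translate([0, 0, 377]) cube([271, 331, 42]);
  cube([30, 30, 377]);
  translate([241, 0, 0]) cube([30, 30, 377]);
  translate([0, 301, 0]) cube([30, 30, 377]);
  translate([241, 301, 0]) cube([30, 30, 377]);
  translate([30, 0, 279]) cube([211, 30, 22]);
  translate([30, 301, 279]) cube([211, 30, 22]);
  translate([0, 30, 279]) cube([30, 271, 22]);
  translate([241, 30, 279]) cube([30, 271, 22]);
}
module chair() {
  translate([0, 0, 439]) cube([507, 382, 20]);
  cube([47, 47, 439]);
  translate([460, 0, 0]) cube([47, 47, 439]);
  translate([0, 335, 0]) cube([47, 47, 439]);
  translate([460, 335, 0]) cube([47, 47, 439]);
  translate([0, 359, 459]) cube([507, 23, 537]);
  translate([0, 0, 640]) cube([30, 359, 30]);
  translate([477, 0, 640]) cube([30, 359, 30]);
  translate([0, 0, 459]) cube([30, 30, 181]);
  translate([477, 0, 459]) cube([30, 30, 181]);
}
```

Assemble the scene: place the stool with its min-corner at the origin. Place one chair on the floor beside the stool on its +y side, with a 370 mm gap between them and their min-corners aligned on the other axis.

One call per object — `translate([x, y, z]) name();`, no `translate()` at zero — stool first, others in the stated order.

stool();
translate([0, 701, 0]) chair();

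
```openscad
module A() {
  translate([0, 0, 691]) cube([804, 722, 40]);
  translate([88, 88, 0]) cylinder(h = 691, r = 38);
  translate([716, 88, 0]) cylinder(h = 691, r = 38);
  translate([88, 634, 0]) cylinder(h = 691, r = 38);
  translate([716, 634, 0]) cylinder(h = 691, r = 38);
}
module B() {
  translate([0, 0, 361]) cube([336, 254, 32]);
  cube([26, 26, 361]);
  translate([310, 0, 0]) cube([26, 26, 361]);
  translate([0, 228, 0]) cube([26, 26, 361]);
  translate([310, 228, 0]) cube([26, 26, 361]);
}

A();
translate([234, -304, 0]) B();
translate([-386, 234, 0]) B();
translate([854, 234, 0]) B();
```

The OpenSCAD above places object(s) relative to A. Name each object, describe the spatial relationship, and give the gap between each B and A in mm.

A is a table. B is a stool. Three stools sit around the table at the −y, −x, +x sides. The gap between each stool and the table is 50 mm.

Each stool's nearest face is 50 mm from the table's bounding box.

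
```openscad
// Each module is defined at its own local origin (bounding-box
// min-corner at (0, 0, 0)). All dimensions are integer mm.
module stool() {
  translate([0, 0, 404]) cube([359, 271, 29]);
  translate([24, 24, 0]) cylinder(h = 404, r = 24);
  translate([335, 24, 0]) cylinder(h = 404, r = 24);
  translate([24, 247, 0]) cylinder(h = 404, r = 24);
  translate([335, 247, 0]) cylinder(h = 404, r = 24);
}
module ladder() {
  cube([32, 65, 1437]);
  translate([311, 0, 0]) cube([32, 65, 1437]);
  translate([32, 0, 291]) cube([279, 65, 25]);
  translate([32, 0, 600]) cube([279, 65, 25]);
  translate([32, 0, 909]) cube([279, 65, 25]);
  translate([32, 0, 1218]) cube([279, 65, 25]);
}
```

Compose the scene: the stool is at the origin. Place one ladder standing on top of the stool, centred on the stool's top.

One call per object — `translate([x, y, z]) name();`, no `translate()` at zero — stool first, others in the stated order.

stool();
translate([8, 103, 433]) ladder();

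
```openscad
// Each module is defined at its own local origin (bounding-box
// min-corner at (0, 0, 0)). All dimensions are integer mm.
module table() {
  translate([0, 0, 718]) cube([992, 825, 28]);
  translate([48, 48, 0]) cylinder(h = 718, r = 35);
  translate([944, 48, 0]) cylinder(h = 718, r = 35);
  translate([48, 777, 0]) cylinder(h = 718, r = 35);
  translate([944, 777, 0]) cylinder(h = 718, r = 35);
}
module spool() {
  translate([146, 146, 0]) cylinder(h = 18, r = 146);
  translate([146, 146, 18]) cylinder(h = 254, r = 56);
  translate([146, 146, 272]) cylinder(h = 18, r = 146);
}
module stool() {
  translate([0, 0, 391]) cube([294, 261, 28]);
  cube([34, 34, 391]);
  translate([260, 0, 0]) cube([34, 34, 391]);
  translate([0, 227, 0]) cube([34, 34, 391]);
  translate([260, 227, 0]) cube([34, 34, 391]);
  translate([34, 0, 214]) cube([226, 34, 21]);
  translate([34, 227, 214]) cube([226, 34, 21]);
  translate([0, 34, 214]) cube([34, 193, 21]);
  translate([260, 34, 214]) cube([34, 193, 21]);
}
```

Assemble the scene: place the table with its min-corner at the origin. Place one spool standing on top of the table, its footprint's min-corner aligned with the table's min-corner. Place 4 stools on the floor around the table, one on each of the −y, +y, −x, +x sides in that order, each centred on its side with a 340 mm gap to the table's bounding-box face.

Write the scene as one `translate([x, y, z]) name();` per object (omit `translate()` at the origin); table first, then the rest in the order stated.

table();
translate([0, 0, 746]) spool();
translate([349, -601, 0]) stool();
translate([349, 1165, 0]) stool();
translate([-634, 282, 0]) stool();
translate([1332, 282, 0]) stool();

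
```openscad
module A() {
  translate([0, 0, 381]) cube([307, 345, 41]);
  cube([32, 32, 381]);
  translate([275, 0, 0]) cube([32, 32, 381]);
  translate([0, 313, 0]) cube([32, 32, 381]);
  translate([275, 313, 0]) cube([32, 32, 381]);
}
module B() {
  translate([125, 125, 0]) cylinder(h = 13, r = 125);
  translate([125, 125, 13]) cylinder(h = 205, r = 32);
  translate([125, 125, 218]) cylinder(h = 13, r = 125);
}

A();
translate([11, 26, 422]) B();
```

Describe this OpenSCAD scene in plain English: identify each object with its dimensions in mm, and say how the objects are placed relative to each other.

A is a simple wooden stool: a rectangular seat 307 mm (x) by 345 mm (y), 41 mm thick, top face at z = 422 mm, on four square legs, each 32×32 mm in cross-section. The legs rest on z = 0, each flush with a corner of the seat.

B is a spool: two coaxial disc flanges of radius 125 mm and thickness 13 mm, joined by a core cylinder of radius 32 mm and height 205 mm. The lower flange rests on z = 0 and the three cylinders share a vertical axis.

The spool is on top of the stool.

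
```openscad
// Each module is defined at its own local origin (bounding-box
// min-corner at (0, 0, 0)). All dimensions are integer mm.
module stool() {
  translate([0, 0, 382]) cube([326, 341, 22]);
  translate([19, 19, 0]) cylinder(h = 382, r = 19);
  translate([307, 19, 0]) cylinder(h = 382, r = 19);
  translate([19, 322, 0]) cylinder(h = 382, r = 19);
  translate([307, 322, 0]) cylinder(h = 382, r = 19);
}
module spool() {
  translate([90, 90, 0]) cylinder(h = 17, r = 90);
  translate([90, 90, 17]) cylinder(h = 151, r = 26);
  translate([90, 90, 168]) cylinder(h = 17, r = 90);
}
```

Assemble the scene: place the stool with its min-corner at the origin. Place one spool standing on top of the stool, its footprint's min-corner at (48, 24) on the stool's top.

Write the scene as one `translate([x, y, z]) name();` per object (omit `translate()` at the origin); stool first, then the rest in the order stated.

stool();
translate([48, 24, 404]) spool();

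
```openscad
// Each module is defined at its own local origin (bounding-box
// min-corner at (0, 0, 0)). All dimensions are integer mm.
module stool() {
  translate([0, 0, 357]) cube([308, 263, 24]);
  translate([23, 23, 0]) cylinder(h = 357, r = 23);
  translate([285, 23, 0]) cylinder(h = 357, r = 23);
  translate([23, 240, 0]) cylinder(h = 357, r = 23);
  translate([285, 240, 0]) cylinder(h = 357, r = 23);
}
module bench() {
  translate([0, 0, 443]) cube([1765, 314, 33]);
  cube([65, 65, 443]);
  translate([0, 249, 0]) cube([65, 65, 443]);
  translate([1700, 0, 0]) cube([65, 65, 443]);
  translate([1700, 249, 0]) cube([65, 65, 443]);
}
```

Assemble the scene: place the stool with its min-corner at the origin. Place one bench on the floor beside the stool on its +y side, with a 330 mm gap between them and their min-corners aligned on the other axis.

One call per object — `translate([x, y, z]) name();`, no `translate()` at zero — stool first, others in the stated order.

stool();
translate([0, 593, 0]) bench();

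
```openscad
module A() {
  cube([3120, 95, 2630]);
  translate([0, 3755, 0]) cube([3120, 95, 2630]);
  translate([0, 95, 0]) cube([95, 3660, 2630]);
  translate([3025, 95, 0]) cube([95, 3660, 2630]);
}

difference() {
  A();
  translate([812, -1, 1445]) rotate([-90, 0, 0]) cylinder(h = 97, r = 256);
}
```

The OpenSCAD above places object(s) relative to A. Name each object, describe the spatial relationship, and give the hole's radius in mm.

The subtracted cylinder has r = 256 mm.

A is a house frame. The house frame has a circular hole through its front wall. The hole's radius is 256 mm.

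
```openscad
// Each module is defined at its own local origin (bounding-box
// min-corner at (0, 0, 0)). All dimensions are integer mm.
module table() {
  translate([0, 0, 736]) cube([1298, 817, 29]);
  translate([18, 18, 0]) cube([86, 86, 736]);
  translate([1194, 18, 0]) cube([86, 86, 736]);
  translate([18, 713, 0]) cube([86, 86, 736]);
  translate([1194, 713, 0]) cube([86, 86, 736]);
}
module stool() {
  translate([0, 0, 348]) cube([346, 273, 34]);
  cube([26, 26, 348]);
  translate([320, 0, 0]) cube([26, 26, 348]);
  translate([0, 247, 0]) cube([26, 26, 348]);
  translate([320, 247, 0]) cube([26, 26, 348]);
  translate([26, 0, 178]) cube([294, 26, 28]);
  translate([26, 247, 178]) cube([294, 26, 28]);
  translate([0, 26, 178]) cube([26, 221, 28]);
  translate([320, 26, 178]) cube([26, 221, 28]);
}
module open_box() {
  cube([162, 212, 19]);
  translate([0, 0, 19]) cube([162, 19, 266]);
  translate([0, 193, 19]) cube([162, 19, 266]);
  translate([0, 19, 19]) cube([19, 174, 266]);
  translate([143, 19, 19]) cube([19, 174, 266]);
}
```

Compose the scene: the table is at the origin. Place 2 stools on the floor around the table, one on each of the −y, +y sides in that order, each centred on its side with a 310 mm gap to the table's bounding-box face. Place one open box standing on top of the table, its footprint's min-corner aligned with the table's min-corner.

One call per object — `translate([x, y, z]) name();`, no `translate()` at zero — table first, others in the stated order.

table();
translate([476, -583, 0]) stool();
translate([476, 1127, 0]) stool();
translate([0, 0, 765]) open_box();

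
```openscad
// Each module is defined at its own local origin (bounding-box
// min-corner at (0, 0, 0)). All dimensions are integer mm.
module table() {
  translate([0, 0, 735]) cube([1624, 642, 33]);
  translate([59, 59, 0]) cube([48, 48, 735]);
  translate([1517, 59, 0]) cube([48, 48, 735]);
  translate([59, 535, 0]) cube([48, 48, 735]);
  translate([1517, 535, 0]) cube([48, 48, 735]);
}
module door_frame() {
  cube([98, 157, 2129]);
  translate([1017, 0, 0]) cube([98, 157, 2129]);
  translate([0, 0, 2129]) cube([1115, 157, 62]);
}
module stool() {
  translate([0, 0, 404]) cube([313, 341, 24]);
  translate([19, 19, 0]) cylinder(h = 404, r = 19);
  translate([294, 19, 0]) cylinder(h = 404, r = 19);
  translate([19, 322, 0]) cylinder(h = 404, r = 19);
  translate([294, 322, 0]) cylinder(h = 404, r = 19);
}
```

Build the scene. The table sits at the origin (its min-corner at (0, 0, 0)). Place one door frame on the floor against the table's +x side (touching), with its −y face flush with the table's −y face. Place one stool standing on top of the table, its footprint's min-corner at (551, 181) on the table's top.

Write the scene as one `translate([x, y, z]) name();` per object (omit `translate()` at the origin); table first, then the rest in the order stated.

table();
translate([1624, 0, 0]) door_frame();
translate([551, 181, 768]) stool();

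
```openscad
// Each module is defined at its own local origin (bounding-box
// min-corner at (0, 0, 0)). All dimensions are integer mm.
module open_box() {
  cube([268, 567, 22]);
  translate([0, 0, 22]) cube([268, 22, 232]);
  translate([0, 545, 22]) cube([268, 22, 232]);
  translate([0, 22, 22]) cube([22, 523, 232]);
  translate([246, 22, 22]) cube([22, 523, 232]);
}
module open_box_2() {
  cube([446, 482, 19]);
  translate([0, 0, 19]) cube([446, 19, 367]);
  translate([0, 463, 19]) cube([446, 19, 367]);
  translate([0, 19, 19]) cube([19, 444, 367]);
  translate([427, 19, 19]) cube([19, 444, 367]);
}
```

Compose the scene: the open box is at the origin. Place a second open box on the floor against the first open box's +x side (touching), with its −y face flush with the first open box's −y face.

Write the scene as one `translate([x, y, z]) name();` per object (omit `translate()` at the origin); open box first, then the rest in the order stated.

open_box();
translate([268, 0, 0]) open_box_2();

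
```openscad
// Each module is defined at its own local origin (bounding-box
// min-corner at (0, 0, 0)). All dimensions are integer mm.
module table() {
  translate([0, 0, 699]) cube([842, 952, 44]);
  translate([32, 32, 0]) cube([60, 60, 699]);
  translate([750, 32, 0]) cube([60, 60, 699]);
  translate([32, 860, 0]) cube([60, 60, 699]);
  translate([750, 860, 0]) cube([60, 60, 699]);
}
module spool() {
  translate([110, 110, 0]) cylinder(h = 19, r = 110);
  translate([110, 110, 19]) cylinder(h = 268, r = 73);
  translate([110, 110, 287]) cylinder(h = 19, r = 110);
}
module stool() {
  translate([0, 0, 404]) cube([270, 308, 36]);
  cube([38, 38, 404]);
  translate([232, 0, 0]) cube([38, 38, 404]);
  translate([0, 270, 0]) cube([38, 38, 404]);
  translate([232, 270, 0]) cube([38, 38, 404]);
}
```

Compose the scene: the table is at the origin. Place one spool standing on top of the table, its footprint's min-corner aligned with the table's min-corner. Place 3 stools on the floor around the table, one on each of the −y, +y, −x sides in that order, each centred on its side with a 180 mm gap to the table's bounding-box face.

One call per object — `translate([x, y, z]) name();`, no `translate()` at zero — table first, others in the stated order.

table();
translate([0, 0, 743]) spool();
translate([286, -488, 0]) stool();
translate([286, 1132, 0]) stool();
translate([-450, 322, 0]) stool();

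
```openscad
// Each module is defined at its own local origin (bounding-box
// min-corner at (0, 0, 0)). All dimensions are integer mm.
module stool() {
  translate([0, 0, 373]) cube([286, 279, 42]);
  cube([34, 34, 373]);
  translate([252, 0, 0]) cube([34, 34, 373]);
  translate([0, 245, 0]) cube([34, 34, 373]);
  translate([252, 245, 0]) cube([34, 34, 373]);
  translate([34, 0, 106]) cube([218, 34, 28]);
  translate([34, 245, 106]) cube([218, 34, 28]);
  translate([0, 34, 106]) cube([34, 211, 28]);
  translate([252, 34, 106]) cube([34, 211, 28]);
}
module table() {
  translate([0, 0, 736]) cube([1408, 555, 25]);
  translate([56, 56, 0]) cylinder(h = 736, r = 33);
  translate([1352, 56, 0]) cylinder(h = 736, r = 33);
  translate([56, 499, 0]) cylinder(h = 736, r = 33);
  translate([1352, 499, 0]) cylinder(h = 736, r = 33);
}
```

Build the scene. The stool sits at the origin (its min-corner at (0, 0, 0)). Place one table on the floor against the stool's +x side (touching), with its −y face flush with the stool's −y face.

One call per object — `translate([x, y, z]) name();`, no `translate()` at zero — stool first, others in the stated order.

stool();
translate([286, 0, 0]) table();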